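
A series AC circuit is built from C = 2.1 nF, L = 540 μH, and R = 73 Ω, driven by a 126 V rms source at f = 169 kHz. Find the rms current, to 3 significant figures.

871 mA

ω = 2πf = 1.062e+06 rad/s
X_L = ωL = 573 Ω
X_C = 1/(ωC) = 448 Ω
Net reactance X = X_L − X_C = 125 Ω
Z = 73.0 + j125 Ω
|Z| = √(73.0² + 125²) = 145 Ω
I = V/|Z| = 126/145 = 871 mA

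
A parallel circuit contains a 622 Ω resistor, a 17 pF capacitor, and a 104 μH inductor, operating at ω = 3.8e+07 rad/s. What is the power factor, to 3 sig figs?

0.971

X_L = ωL = 3950 Ω
X_C = 1/(ωC) = 1550 Ω
Parallel: admittances add. Y = 1/R + 1/(jωL) + jωC
Y = (0.00161 + j0.000393) S
|Y| = 0.00166 S → |Z| = 1/|Y| = 604 Ω, ∠Z = −∠Y = -13.7°
cos φ = cos(-13.7°) = 0.971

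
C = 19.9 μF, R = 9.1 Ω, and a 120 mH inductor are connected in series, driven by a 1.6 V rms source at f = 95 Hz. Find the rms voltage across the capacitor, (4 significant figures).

8.685 V

ω = 2πf = 596.9 rad/s
X_L = ωL = 71.63 Ω
X_C = 1/(ωC) = 84.19 Ω
Net reactance X = X_L − X_C = -12.56 Ω
Z = 9.100 − j12.56 Ω
|Z| = √(9.100² + 12.56²) = 15.51 Ω
I = V/|Z| = 103.2 mA
V_C = I·|Z_C| = 0.1032 × 84.19 = 8.685 V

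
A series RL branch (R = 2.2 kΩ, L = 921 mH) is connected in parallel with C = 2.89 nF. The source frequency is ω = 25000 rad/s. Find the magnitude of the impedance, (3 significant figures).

33900 Ω

X_L = ωL = 23000 Ω
X_C = 1/(ωC) = 13800 Ω
Branch 1 (R+jX_L): Z₁ = 2200 + j23000 Ω, |Z₁| = 23100 Ω
Branch 2 (−jX_C): Z₂ = −j13800 Ω
Parallel: Z = Z₁Z₂/(Z₁+Z₂), |Z| = 33900 Ω, ∠Z = -82.0°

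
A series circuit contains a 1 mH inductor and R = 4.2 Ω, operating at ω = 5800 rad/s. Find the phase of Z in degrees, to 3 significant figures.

54.1°

X_L = ωL = 5.80 Ω
Z = 4.20 + j5.80 Ω
|Z| = √(4.20² + 5.80²) = 7.16 Ω
∠Z = arctan(5.80/4.20) = 54.1°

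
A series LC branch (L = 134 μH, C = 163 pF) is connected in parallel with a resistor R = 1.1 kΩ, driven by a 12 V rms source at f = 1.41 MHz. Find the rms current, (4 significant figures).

26.60 mA

ω = 2πf = 8.859e+06 rad/s
X_L = ωL = 1187 Ω
X_C = 1/(ωC) = 692.5 Ω
Branch 1: Z₁ = R = 1100 Ω
Branch 2 (series LC): Z₂ = j(X_L − X_C) = j494.7 Ω
Parallel: Z = Z₁Z₂/(Z₁+Z₂), |Z| = 451.1 Ω, ∠Z = 65.79°
I = V/|Z| = 12/451.1 = 26.60 mA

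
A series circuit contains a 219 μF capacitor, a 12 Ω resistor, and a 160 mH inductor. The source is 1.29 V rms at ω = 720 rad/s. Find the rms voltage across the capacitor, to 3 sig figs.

X_L = ωL = 115 Ω
X_C = 1/(ωC) = 6.34 Ω
Net reactance X = X_L − X_C = 109 Ω
Z = 12.0 + j109 Ω
|Z| = √(12.0² + 109²) = 110 Ω
I = V/|Z| = 11.8 mA
V_C = I·|Z_C| = 0.0118 × 6.34 = 0.0747 V

0.0747 V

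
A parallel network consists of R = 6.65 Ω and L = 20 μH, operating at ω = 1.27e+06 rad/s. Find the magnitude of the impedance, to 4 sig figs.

X_L = ωL = 25.40 Ω
Parallel: admittances add. Y = 1/R + 1/(jωL)
Y = (0.1504 − j0.03937) S
|Y| = 0.1554 S → |Z| = 1/|Y| = 6.433 Ω, ∠Z = −∠Y = 14.67°

6.433 Ω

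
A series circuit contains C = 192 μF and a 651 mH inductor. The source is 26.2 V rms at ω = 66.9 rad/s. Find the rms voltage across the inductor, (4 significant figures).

33.27 V

X_L = ωL = 43.55 Ω
X_C = 1/(ωC) = 77.85 Ω
Net reactance X = X_L − X_C = -34.30 Ω
Z = − j34.30 Ω
|Z| = √(0² + 34.30²) = 34.30 Ω
I = V/|Z| = 763.8 mA
V_L = I·|Z_L| = 0.7638 × 43.55 = 33.27 V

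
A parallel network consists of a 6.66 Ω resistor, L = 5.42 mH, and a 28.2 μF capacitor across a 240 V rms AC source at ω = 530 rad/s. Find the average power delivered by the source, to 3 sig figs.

X_L = ωL = 2.87 Ω
X_C = 1/(ωC) = 66.9 Ω
Parallel: admittances add. Y = 1/R + 1/(jωL) + jωC
Y = (0.150 − j0.333) S
|Y| = 0.365 S → |Z| = 1/|Y| = 2.74 Ω, ∠Z = −∠Y = 65.7°
I = V/|Z| = 87.7 A
P = VI cos φ = 240 × 87.7 × cos(65.7°) = 8.65 kW

8.65 kW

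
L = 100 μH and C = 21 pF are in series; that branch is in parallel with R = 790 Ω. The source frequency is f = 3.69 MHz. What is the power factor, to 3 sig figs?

ω = 2πf = 2.318e+07 rad/s
X_L = ωL = 2320 Ω
X_C = 1/(ωC) = 2050 Ω
Branch 1: Z₁ = R = 790 Ω
Branch 2 (series LC): Z₂ = j(X_L − X_C) = j265 Ω
Parallel: Z = Z₁Z₂/(Z₁+Z₂), |Z| = 251 Ω, ∠Z = 71.5°
cos φ = cos(71.5°) = 0.318

0.318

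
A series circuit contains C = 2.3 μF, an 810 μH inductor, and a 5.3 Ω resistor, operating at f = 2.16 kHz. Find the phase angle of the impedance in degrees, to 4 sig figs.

-75.86°

ω = 2πf = 13570 rad/s
X_L = ωL = 10.99 Ω
X_C = 1/(ωC) = 32.04 Ω
Net reactance X = X_L − X_C = -21.04 Ω
Z = 5.300 − j21.04 Ω
|Z| = √(5.300² + 21.04²) = 21.70 Ω
∠Z = arctan(-21.04/5.300) = -75.86°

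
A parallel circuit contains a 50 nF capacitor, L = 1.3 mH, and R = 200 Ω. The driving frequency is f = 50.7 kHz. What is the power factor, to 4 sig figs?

0.3470

ω = 2πf = 318600 rad/s
X_L = ωL = 414.1 Ω
X_C = 1/(ωC) = 62.78 Ω
Parallel: admittances add. Y = 1/R + 1/(jωL) + jωC
Y = (0.005000 + j0.01351) S
|Y| = 0.01441 S → |Z| = 1/|Y| = 69.40 Ω, ∠Z = −∠Y = -69.70°
cos φ = cos(-69.70°) = 0.3470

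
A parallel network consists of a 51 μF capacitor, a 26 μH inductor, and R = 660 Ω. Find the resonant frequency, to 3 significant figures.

4.37 kHz

ω₀ = 1/√(LC) = 1/√(2.6e-05 × 5.1e-05) = 27460 rad/s
f₀ = ω₀/(2π) = 4.37 kHz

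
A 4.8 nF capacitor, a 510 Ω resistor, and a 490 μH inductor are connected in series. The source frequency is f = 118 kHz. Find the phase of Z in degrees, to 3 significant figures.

9.17°

ω = 2πf = 741400 rad/s
X_L = ωL = 363 Ω
X_C = 1/(ωC) = 281 Ω
Net reactance X = X_L − X_C = 82.3 Ω
Z = 510 + j82.3 Ω
|Z| = √(510² + 82.3²) = 517 Ω
∠Z = arctan(82.3/510) = 9.17°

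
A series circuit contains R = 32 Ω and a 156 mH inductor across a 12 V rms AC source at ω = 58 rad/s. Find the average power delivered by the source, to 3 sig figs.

X_L = ωL = 9.05 Ω
Z = 32.0 + j9.05 Ω
|Z| = √(32.0² + 9.05²) = 33.3 Ω
∠Z = arctan(9.05/32.0) = 15.8°
I = V/|Z| = 361 mA
P = VI cos φ = 12 × 0.361 × cos(15.8°) = 4.17 W

4.17 W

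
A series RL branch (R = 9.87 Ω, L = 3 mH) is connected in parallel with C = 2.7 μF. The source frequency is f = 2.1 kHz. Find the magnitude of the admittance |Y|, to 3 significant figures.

13.2 mS

ω = 2πf = 13190 rad/s
X_L = ωL = 39.6 Ω
X_C = 1/(ωC) = 28.1 Ω
Branch 1 (R+jX_L): Z₁ = 9.87 + j39.6 Ω, |Z₁| = 40.8 Ω
Branch 2 (−jX_C): Z₂ = −j28.1 Ω
Parallel: Z = Z₁Z₂/(Z₁+Z₂), |Z| = 75.5 Ω, ∠Z = -63.4°
|Y| = 1/|Z| = 13.2 mS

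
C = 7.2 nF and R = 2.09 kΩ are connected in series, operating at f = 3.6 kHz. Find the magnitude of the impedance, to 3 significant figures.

ω = 2πf = 22620 rad/s
X_C = 1/(ωC) = 6140 Ω
Z = 2090 − j6140 Ω
|Z| = √(2090² + 6140²) = 6490 Ω

6490 Ω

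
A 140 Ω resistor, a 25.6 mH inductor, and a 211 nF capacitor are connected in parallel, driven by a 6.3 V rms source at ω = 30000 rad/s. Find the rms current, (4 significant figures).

X_L = ωL = 768.0 Ω
X_C = 1/(ωC) = 158.0 Ω
Parallel: admittances add. Y = 1/R + 1/(jωL) + jωC
Y = (0.007143 + j0.005028) S
|Y| = 0.008735 S → |Z| = 1/|Y| = 114.5 Ω, ∠Z = −∠Y = -35.14°
I = V/|Z| = 6.3/114.5 = 55.03 mA

55.03 mA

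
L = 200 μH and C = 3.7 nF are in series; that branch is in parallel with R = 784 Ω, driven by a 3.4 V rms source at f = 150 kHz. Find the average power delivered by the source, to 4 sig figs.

ω = 2πf = 942500 rad/s
X_L = ωL = 188.5 Ω
X_C = 1/(ωC) = 286.8 Ω
Branch 1: Z₁ = R = 784.0 Ω
Branch 2 (series LC): Z₂ = j(X_L − X_C) = −j98.27 Ω
Parallel: Z = Z₁Z₂/(Z₁+Z₂), |Z| = 97.51 Ω, ∠Z = -82.86°
I = V/|Z| = 34.87 mA
P = VI cos φ = 3.4 × 0.03487 × cos(-82.86°) = 14.74 mW

14.74 mW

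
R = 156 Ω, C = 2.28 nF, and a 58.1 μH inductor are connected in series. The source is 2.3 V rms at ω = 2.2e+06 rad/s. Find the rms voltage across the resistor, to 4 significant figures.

X_L = ωL = 127.8 Ω
X_C = 1/(ωC) = 199.4 Ω
Net reactance X = X_L − X_C = -71.54 Ω
Z = 156.0 − j71.54 Ω
|Z| = √(156.0² + 71.54²) = 171.6 Ω
I = V/|Z| = 13.40 mA
V_R = I·|Z_R| = 0.01340 × 156.0 = 2.091 V

2.091 V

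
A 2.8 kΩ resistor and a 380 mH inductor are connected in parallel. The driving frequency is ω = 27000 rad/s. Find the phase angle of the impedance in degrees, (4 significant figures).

X_L = ωL = 10260 Ω
Parallel: admittances add. Y = 1/R + 1/(jωL)
Y = (0.0003571 − j9.747e-05) S
|Y| = 0.0003702 S → |Z| = 1/|Y| = 2701 Ω, ∠Z = −∠Y = 15.26°

15.26°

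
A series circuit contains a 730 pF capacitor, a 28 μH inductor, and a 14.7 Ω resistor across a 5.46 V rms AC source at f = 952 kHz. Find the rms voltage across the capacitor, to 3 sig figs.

ω = 2πf = 5.982e+06 rad/s
X_L = ωL = 167 Ω
X_C = 1/(ωC) = 229 Ω
Net reactance X = X_L − X_C = -61.5 Ω
Z = 14.7 − j61.5 Ω
|Z| = √(14.7² + 61.5²) = 63.3 Ω
I = V/|Z| = 86.3 mA
V_C = I·|Z_C| = 0.0863 × 229 = 19.8 V

19.8 V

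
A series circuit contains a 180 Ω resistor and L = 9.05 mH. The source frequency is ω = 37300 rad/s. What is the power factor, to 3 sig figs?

0.471

X_L = ωL = 338 Ω
Z = 180 + j338 Ω
|Z| = √(180² + 338²) = 383 Ω
∠Z = arctan(338/180) = 61.9°
cos φ = cos(61.9°) = 0.471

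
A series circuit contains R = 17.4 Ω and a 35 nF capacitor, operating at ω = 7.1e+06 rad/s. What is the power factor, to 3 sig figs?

X_C = 1/(ωC) = 4.02 Ω
Z = 17.4 − j4.02 Ω
|Z| = √(17.4² + 4.02²) = 17.9 Ω
∠Z = arctan(-4.02/17.4) = -13.0°
cos φ = cos(-13.0°) = 0.974

0.974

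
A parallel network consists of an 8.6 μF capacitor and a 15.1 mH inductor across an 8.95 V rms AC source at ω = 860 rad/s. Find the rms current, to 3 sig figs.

X_L = ωL = 13.0 Ω
X_C = 1/(ωC) = 135 Ω
Parallel: admittances add. Y = 1/(jωL) + jωC
Y = (0 − j0.0696) S
|Y| = 0.0696 S → |Z| = 1/|Y| = 14.4 Ω, ∠Z = −∠Y = 90.0°
I = V/|Z| = 8.95/14.4 = 623 mA

623 mA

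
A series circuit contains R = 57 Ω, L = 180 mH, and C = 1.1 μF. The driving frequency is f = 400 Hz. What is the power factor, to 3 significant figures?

0.532

ω = 2πf = 2513 rad/s
X_L = ωL = 452 Ω
X_C = 1/(ωC) = 362 Ω
Net reactance X = X_L − X_C = 90.7 Ω
Z = 57.0 + j90.7 Ω
|Z| = √(57.0² + 90.7²) = 107 Ω
∠Z = arctan(90.7/57.0) = 57.8°
cos φ = cos(57.8°) = 0.532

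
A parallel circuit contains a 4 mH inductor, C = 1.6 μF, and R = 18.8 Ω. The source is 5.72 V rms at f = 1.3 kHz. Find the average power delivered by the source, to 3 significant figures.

ω = 2πf = 8168 rad/s
X_L = ωL = 32.7 Ω
X_C = 1/(ωC) = 76.5 Ω
Parallel: admittances add. Y = 1/R + 1/(jωL) + jωC
Y = (0.0532 − j0.0175) S
|Y| = 0.0560 S → |Z| = 1/|Y| = 17.9 Ω, ∠Z = −∠Y = 18.2°
I = V/|Z| = 320 mA
P = VI cos φ = 5.72 × 0.320 × cos(18.2°) = 1.74 W

1.74 W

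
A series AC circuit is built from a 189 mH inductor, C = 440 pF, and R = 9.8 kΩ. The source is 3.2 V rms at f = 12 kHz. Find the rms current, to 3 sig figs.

ω = 2πf = 75400 rad/s
X_L = ωL = 14300 Ω
X_C = 1/(ωC) = 30100 Ω
Net reactance X = X_L − X_C = -15900 Ω
Z = 9800 − j15900 Ω
|Z| = √(9800² + 15900²) = 18700 Ω
I = V/|Z| = 3.2/18700 = 171 μA

171 μA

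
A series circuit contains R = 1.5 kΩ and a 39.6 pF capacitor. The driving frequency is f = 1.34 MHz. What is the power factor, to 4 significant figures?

ω = 2πf = 8.419e+06 rad/s
X_C = 1/(ωC) = 2999 Ω
Z = 1500 − j2999 Ω
|Z| = √(1500² + 2999²) = 3353 Ω
∠Z = arctan(-2999/1500) = -63.43°
cos φ = cos(-63.43°) = 0.4473

0.4473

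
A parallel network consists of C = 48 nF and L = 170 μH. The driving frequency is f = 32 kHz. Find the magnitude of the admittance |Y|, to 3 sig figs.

19.6 mS

ω = 2πf = 201100 rad/s
X_L = ωL = 34.2 Ω
X_C = 1/(ωC) = 104 Ω
Parallel: admittances add. Y = 1/(jωL) + jωC
Y = (0 − j0.0196) S
|Y| = 0.0196 S → |Z| = 1/|Y| = 51.0 Ω, ∠Z = −∠Y = 90.0°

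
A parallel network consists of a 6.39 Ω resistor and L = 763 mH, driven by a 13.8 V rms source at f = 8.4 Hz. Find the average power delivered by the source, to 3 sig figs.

ω = 2πf = 52.78 rad/s
X_L = ωL = 40.3 Ω
Parallel: admittances add. Y = 1/R + 1/(jωL)
Y = (0.156 − j0.0248) S
|Y| = 0.158 S → |Z| = 1/|Y| = 6.31 Ω, ∠Z = −∠Y = 9.02°
I = V/|Z| = 2.19 A
P = VI cos φ = 13.8 × 2.19 × cos(9.02°) = 29.8 W

29.8 W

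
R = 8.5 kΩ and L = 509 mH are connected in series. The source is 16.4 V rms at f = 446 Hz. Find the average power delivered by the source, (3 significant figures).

ω = 2πf = 2802 rad/s
X_L = ωL = 1430 Ω
Z = 8500 + j1430 Ω
|Z| = √(8500² + 1430²) = 8620 Ω
∠Z = arctan(1430/8500) = 9.53°
I = V/|Z| = 1.90 mA
P = VI cos φ = 16.4 × 0.00190 × cos(9.53°) = 30.8 mW

30.8 mW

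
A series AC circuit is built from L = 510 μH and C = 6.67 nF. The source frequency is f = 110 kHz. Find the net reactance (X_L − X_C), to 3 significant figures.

ω = 2πf = 691200 rad/s
X_L = ωL = 352 Ω
X_C = 1/(ωC) = 217 Ω
X = 352 − 217 = 136 Ω

136 Ω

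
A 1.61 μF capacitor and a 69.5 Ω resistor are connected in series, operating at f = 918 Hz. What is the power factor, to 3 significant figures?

0.542

ω = 2πf = 5768 rad/s
X_C = 1/(ωC) = 108 Ω
Z = 69.5 − j108 Ω
|Z| = √(69.5² + 108²) = 128 Ω
∠Z = arctan(-108/69.5) = -57.2°
cos φ = cos(-57.2°) = 0.542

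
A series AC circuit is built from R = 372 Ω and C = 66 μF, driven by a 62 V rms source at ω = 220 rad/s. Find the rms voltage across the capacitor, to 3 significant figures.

X_C = 1/(ωC) = 68.9 Ω
Z = 372 − j68.9 Ω
|Z| = √(372² + 68.9²) = 378 Ω
I = V/|Z| = 164 mA
V_C = I·|Z_C| = 0.164 × 68.9 = 11.3 V

11.3 V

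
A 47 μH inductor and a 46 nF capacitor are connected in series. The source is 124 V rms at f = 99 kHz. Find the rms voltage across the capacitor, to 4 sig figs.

758.6 V

ω = 2πf = 622000 rad/s
X_L = ωL = 29.24 Ω
X_C = 1/(ωC) = 34.95 Ω
Net reactance X = X_L − X_C = -5.713 Ω
Z = − j5.713 Ω
|Z| = √(0² + 5.713²) = 5.713 Ω
I = V/|Z| = 21.71 A
V_C = I·|Z_C| = 21.71 × 34.95 = 758.6 V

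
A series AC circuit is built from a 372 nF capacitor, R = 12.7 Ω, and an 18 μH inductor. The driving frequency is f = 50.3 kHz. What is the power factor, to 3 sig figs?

0.976

ω = 2πf = 316000 rad/s
X_L = ωL = 5.69 Ω
X_C = 1/(ωC) = 8.51 Ω
Net reactance X = X_L − X_C = -2.82 Ω
Z = 12.7 − j2.82 Ω
|Z| = √(12.7² + 2.82²) = 13.0 Ω
∠Z = arctan(-2.82/12.7) = -12.5°
cos φ = cos(-12.5°) = 0.976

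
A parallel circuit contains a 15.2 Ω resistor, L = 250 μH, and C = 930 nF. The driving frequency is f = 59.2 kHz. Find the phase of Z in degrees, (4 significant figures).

ω = 2πf = 372000 rad/s
X_L = ωL = 92.99 Ω
X_C = 1/(ωC) = 2.891 Ω
Parallel: admittances add. Y = 1/R + 1/(jωL) + jωC
Y = (0.06579 + j0.3352) S
|Y| = 0.3416 S → |Z| = 1/|Y| = 2.928 Ω, ∠Z = −∠Y = -78.89°

-78.89°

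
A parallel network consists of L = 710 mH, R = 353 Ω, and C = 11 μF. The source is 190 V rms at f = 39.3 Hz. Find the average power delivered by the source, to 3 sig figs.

ω = 2πf = 246.9 rad/s
X_L = ωL = 175 Ω
X_C = 1/(ωC) = 368 Ω
Parallel: admittances add. Y = 1/R + 1/(jωL) + jωC
Y = (0.00283 − j0.00299) S
|Y| = 0.00412 S → |Z| = 1/|Y| = 243 Ω, ∠Z = −∠Y = 46.5°
I = V/|Z| = 782 mA
P = VI cos φ = 190 × 0.782 × cos(46.5°) = 102 W

102 W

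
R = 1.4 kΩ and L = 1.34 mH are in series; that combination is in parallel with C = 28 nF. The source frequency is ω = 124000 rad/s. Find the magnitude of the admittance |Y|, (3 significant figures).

3.46 mS

X_L = ωL = 166 Ω
X_C = 1/(ωC) = 288 Ω
Branch 1 (R+jX_L): Z₁ = 1400 + j166 Ω, |Z₁| = 1410 Ω
Branch 2 (−jX_C): Z₂ = −j288 Ω
Parallel: Z = Z₁Z₂/(Z₁+Z₂), |Z| = 289 Ω, ∠Z = -78.3°
|Y| = 1/|Z| = 3.46 mS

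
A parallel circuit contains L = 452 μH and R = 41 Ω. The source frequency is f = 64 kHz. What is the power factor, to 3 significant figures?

ω = 2πf = 402100 rad/s
X_L = ωL = 182 Ω
Parallel: admittances add. Y = 1/R + 1/(jωL)
Y = (0.0244 − j0.00550) S
|Y| = 0.0250 S → |Z| = 1/|Y| = 40.0 Ω, ∠Z = −∠Y = 12.7°
cos φ = cos(12.7°) = 0.975

0.975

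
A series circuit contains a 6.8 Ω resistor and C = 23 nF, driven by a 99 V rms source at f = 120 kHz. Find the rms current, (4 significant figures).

ω = 2πf = 754000 rad/s
X_C = 1/(ωC) = 57.66 Ω
Z = 6.800 − j57.66 Ω
|Z| = √(6.800² + 57.66²) = 58.06 Ω
I = V/|Z| = 99/58.06 = 1.705 A

1.705 A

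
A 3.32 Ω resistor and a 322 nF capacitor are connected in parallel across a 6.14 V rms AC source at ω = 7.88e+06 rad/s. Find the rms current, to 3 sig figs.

15.7 A

X_C = 1/(ωC) = 0.394 Ω
Parallel: admittances add. Y = 1/R + jωC
Y = (0.301 + j2.54) S
|Y| = 2.56 S → |Z| = 1/|Y| = 0.391 Ω, ∠Z = −∠Y = -83.2°
I = V/|Z| = 6.14/0.391 = 15.7 A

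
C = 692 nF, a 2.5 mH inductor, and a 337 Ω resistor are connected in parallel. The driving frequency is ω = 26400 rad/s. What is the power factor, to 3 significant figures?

0.689

X_L = ωL = 66.0 Ω
X_C = 1/(ωC) = 54.7 Ω
Parallel: admittances add. Y = 1/R + 1/(jωL) + jωC
Y = (0.00297 + j0.00312) S
|Y| = 0.00430 S → |Z| = 1/|Y| = 232 Ω, ∠Z = −∠Y = -46.4°
cos φ = cos(-46.4°) = 0.689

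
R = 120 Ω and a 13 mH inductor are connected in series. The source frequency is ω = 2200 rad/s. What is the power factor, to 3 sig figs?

0.973

X_L = ωL = 28.6 Ω
Z = 120 + j28.6 Ω
|Z| = √(120² + 28.6²) = 123 Ω
∠Z = arctan(28.6/120) = 13.4°
cos φ = cos(13.4°) = 0.973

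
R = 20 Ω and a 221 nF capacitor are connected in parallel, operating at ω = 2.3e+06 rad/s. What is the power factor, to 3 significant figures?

X_C = 1/(ωC) = 1.97 Ω
Parallel: admittances add. Y = 1/R + jωC
Y = (0.0500 + j0.508) S
|Y| = 0.511 S → |Z| = 1/|Y| = 1.96 Ω, ∠Z = −∠Y = -84.4°
cos φ = cos(-84.4°) = 0.0979

0.0979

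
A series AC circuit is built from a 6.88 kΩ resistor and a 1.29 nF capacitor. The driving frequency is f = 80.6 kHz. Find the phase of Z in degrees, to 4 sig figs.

ω = 2πf = 506400 rad/s
X_C = 1/(ωC) = 1531 Ω
Z = 6880 − j1531 Ω
|Z| = √(6880² + 1531²) = 7048 Ω
∠Z = arctan(-1531/6880) = -12.54°

-12.54°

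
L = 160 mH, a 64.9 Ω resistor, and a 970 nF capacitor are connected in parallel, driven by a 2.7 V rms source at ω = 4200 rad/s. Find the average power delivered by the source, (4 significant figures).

112.3 mW

X_L = ωL = 672.0 Ω
X_C = 1/(ωC) = 245.5 Ω
Parallel: admittances add. Y = 1/R + 1/(jωL) + jωC
Y = (0.01541 + j0.002586) S
|Y| = 0.01562 S → |Z| = 1/|Y| = 64.00 Ω, ∠Z = −∠Y = -9.527°
I = V/|Z| = 42.18 mA
P = VI cos φ = 2.7 × 0.04218 × cos(-9.527°) = 112.3 mW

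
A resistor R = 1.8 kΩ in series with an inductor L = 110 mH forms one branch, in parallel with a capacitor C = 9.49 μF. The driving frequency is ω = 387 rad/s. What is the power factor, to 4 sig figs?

X_L = ωL = 42.57 Ω
X_C = 1/(ωC) = 272.3 Ω
Branch 1 (R+jX_L): Z₁ = 1800 + j42.57 Ω, |Z₁| = 1801 Ω
Branch 2 (−jX_C): Z₂ = −j272.3 Ω
Parallel: Z = Z₁Z₂/(Z₁+Z₂), |Z| = 270.2 Ω, ∠Z = -81.37°
cos φ = cos(-81.37°) = 0.1500

0.1500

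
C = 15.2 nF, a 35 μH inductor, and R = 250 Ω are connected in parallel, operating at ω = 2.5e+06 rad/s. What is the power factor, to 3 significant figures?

0.149

X_L = ωL = 87.5 Ω
X_C = 1/(ωC) = 26.3 Ω
Parallel: admittances add. Y = 1/R + 1/(jωL) + jωC
Y = (0.00400 + j0.0266) S
|Y| = 0.0269 S → |Z| = 1/|Y| = 37.2 Ω, ∠Z = −∠Y = -81.4°
cos φ = cos(-81.4°) = 0.149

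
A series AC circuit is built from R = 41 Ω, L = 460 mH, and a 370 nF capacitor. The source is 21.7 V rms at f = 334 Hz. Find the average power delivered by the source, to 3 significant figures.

183 mW

ω = 2πf = 2099 rad/s
X_L = ωL = 965 Ω
X_C = 1/(ωC) = 1290 Ω
Net reactance X = X_L − X_C = -323 Ω
Z = 41.0 − j323 Ω
|Z| = √(41.0² + 323²) = 325 Ω
∠Z = arctan(-323/41.0) = -82.8°
I = V/|Z| = 66.7 mA
P = VI cos φ = 21.7 × 0.0667 × cos(-82.8°) = 183 mW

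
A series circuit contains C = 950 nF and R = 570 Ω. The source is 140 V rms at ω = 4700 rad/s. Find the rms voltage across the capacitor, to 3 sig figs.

X_C = 1/(ωC) = 224 Ω
Z = 570 − j224 Ω
|Z| = √(570² + 224²) = 612 Ω
I = V/|Z| = 229 mA
V_C = I·|Z_C| = 0.229 × 224 = 51.2 V

51.2 V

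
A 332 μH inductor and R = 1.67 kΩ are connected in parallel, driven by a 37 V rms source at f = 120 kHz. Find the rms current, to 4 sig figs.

149.5 mA

ω = 2πf = 754000 rad/s
X_L = ωL = 250.3 Ω
Parallel: admittances add. Y = 1/R + 1/(jωL)
Y = (0.0005988 − j0.003995) S
|Y| = 0.004039 S → |Z| = 1/|Y| = 247.6 Ω, ∠Z = −∠Y = 81.48°
I = V/|Z| = 37/247.6 = 149.5 mA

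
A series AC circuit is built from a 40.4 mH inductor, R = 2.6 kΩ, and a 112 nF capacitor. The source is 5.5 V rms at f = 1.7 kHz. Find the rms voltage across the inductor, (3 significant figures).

ω = 2πf = 10680 rad/s
X_L = ωL = 432 Ω
X_C = 1/(ωC) = 836 Ω
Net reactance X = X_L − X_C = -404 Ω
Z = 2600 − j404 Ω
|Z| = √(2600² + 404²) = 2630 Ω
I = V/|Z| = 2.09 mA
V_L = I·|Z_L| = 0.00209 × 432 = 0.902 V

0.902 V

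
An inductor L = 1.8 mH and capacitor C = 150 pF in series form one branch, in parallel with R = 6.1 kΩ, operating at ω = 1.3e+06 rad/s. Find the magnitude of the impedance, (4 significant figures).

X_L = ωL = 2340 Ω
X_C = 1/(ωC) = 5128 Ω
Branch 1: Z₁ = R = 6100 Ω
Branch 2 (series LC): Z₂ = j(X_L − X_C) = −j2788 Ω
Parallel: Z = Z₁Z₂/(Z₁+Z₂), |Z| = 2536 Ω, ∠Z = -65.44°

2536 Ω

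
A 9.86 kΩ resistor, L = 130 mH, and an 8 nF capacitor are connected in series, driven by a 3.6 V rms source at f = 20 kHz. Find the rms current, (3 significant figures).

197 μA

ω = 2πf = 125700 rad/s
X_L = ωL = 16300 Ω
X_C = 1/(ωC) = 995 Ω
Net reactance X = X_L − X_C = 15300 Ω
Z = 9860 + j15300 Ω
|Z| = √(9860² + 15300²) = 18200 Ω
I = V/|Z| = 3.6/18200 = 197 μA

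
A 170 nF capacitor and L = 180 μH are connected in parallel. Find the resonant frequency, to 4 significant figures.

28.77 kHz

ω₀ = 1/√(LC) = 1/√(0.00018 × 1.7e-07) = 180800 rad/s
f₀ = ω₀/(2π) = 28.77 kHz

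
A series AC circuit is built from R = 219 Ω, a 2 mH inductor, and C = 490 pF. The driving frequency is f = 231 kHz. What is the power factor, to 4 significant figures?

0.1448

ω = 2πf = 1.451e+06 rad/s
X_L = ωL = 2903 Ω
X_C = 1/(ωC) = 1406 Ω
Net reactance X = X_L − X_C = 1497 Ω
Z = 219.0 + j1497 Ω
|Z| = √(219.0² + 1497²) = 1513 Ω
∠Z = arctan(1497/219.0) = 81.68°
cos φ = cos(81.68°) = 0.1448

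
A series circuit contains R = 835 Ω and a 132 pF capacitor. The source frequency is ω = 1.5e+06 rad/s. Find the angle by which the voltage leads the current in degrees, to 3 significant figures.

X_C = 1/(ωC) = 5050 Ω
Z = 835 − j5050 Ω
|Z| = √(835² + 5050²) = 5120 Ω
∠Z = arctan(-5050/835) = -80.6°

-80.6°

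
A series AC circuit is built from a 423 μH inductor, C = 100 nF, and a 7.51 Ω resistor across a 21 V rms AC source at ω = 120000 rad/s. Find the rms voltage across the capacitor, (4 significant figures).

52.35 V

X_L = ωL = 50.76 Ω
X_C = 1/(ωC) = 83.33 Ω
Net reactance X = X_L − X_C = -32.57 Ω
Z = 7.510 − j32.57 Ω
|Z| = √(7.510² + 32.57²) = 33.43 Ω
I = V/|Z| = 628.2 mA
V_C = I·|Z_C| = 0.6282 × 83.33 = 52.35 V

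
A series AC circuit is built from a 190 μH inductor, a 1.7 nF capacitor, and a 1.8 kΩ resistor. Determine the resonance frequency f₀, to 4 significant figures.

ω₀ = 1/√(LC) = 1/√(0.00019 × 1.7e-09) = 1.76e+06 rad/s
f₀ = ω₀/(2π) = 280.0 kHz

280.0 kHz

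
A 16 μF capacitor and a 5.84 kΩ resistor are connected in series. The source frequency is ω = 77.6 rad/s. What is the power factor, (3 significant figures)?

X_C = 1/(ωC) = 805 Ω
Z = 5840 − j805 Ω
|Z| = √(5840² + 805²) = 5900 Ω
∠Z = arctan(-805/5840) = -7.85°
cos φ = cos(-7.85°) = 0.991

0.991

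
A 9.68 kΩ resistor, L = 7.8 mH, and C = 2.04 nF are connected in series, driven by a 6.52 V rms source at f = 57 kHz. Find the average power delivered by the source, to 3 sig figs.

ω = 2πf = 358100 rad/s
X_L = ωL = 2790 Ω
X_C = 1/(ωC) = 1370 Ω
Net reactance X = X_L − X_C = 1420 Ω
Z = 9680 + j1420 Ω
|Z| = √(9680² + 1420²) = 9780 Ω
∠Z = arctan(1420/9680) = 8.37°
I = V/|Z| = 666 μA
P = VI cos φ = 6.52 × 0.000666 × cos(8.37°) = 4.30 mW

4.30 mW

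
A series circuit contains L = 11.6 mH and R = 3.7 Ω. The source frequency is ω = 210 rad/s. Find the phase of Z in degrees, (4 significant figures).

33.36°

X_L = ωL = 2.436 Ω
Z = 3.700 + j2.436 Ω
|Z| = √(3.700² + 2.436²) = 4.430 Ω
∠Z = arctan(2.436/3.700) = 33.36°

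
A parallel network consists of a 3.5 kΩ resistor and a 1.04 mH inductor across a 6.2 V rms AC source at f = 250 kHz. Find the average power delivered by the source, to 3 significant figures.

11.0 mW

ω = 2πf = 1.571e+06 rad/s
X_L = ωL = 1630 Ω
Parallel: admittances add. Y = 1/R + 1/(jωL)
Y = (0.000286 − j0.000612) S
|Y| = 0.000676 S → |Z| = 1/|Y| = 1480 Ω, ∠Z = −∠Y = 65.0°
I = V/|Z| = 4.19 mA
P = VI cos φ = 6.2 × 0.00419 × cos(65.0°) = 11.0 mW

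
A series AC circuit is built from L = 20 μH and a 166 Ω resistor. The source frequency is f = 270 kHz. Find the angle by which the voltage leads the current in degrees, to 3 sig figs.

11.6°

ω = 2πf = 1.696e+06 rad/s
X_L = ωL = 33.9 Ω
Z = 166 + j33.9 Ω
|Z| = √(166² + 33.9²) = 169 Ω
∠Z = arctan(33.9/166) = 11.6°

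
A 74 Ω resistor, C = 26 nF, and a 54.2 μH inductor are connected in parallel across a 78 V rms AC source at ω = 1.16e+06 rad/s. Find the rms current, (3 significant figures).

X_L = ωL = 62.9 Ω
X_C = 1/(ωC) = 33.2 Ω
Parallel: admittances add. Y = 1/R + 1/(jωL) + jωC
Y = (0.0135 + j0.0143) S
|Y| = 0.0196 S → |Z| = 1/|Y| = 50.9 Ω, ∠Z = −∠Y = -46.5°
I = V/|Z| = 78/50.9 = 1.53 A

1.53 A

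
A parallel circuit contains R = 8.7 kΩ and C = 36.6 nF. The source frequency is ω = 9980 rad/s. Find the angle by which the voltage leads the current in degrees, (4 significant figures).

X_C = 1/(ωC) = 2738 Ω
Parallel: admittances add. Y = 1/R + jωC
Y = (0.0001149 + j0.0003653) S
|Y| = 0.0003829 S → |Z| = 1/|Y| = 2611 Ω, ∠Z = −∠Y = -72.53°

-72.53°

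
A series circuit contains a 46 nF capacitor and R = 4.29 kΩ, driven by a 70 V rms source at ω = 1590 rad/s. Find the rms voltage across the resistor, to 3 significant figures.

X_C = 1/(ωC) = 13700 Ω
Z = 4290 − j13700 Ω
|Z| = √(4290² + 13700²) = 14300 Ω
I = V/|Z| = 4.88 mA
V_R = I·|Z_R| = 0.00488 × 4290 = 21.0 V

21.0 V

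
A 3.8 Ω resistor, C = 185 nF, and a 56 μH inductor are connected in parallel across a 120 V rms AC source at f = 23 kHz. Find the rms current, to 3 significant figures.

33.6 A

ω = 2πf = 144500 rad/s
X_L = ωL = 8.09 Ω
X_C = 1/(ωC) = 37.4 Ω
Parallel: admittances add. Y = 1/R + 1/(jωL) + jωC
Y = (0.263 − j0.0968) S
|Y| = 0.280 S → |Z| = 1/|Y| = 3.57 Ω, ∠Z = −∠Y = 20.2°
I = V/|Z| = 120/3.57 = 33.6 A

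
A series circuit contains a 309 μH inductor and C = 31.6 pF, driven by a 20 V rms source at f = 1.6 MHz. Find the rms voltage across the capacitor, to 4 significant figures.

1519 V

ω = 2πf = 1.005e+07 rad/s
X_L = ωL = 3106 Ω
X_C = 1/(ωC) = 3148 Ω
Net reactance X = X_L − X_C = -41.44 Ω
Z = − j41.44 Ω
|Z| = √(0² + 41.44²) = 41.44 Ω
I = V/|Z| = 482.7 mA
V_C = I·|Z_C| = 0.4827 × 3148 = 1519 V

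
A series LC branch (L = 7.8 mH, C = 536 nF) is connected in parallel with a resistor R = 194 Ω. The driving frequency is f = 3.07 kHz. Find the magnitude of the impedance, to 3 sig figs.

51.8 Ω

ω = 2πf = 19290 rad/s
X_L = ωL = 150 Ω
X_C = 1/(ωC) = 96.7 Ω
Branch 1: Z₁ = R = 194 Ω
Branch 2 (series LC): Z₂ = j(X_L − X_C) = j53.7 Ω
Parallel: Z = Z₁Z₂/(Z₁+Z₂), |Z| = 51.8 Ω, ∠Z = 74.5°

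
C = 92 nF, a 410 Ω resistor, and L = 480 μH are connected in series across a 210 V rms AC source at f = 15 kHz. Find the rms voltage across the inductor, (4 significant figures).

22.84 V

ω = 2πf = 94250 rad/s
X_L = ωL = 45.24 Ω
X_C = 1/(ωC) = 115.3 Ω
Net reactance X = X_L − X_C = -70.09 Ω
Z = 410.0 − j70.09 Ω
|Z| = √(410.0² + 70.09²) = 415.9 Ω
I = V/|Z| = 504.9 mA
V_L = I·|Z_L| = 0.5049 × 45.24 = 22.84 V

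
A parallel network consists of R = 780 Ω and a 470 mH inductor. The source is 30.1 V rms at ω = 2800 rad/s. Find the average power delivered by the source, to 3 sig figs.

X_L = ωL = 1320 Ω
Parallel: admittances add. Y = 1/R + 1/(jωL)
Y = (0.00128 − j0.000760) S
|Y| = 0.00149 S → |Z| = 1/|Y| = 671 Ω, ∠Z = −∠Y = 30.7°
I = V/|Z| = 44.9 mA
P = VI cos φ = 30.1 × 0.0449 × cos(30.7°) = 1.16 W

1.16 W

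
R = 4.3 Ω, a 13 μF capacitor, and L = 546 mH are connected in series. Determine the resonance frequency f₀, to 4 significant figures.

59.74 Hz

ω₀ = 1/√(LC) = 1/√(0.546 × 1.3e-05) = 375.3 rad/s
f₀ = ω₀/(2π) = 59.74 Hz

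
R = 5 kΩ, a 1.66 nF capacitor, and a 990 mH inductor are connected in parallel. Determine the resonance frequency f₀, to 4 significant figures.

3.926 kHz

ω₀ = 1/√(LC) = 1/√(0.99 × 1.66e-09) = 24670 rad/s
f₀ = ω₀/(2π) = 3.926 kHz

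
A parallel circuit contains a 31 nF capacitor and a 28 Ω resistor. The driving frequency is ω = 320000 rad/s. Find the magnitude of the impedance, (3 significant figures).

X_C = 1/(ωC) = 101 Ω
Parallel: admittances add. Y = 1/R + jωC
Y = (0.0357 + j0.00992) S
|Y| = 0.0371 S → |Z| = 1/|Y| = 27.0 Ω, ∠Z = −∠Y = -15.5°

27.0 Ω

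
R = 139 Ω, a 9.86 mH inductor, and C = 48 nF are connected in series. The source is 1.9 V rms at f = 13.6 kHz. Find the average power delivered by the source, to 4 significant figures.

ω = 2πf = 85450 rad/s
X_L = ωL = 842.6 Ω
X_C = 1/(ωC) = 243.8 Ω
Net reactance X = X_L − X_C = 598.7 Ω
Z = 139.0 + j598.7 Ω
|Z| = √(139.0² + 598.7²) = 614.7 Ω
∠Z = arctan(598.7/139.0) = 76.93°
I = V/|Z| = 3.091 mA
P = VI cos φ = 1.9 × 0.003091 × cos(76.93°) = 1.328 mW

1.328 mW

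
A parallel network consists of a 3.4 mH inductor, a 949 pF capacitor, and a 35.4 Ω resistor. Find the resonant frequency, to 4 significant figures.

88.60 kHz

ω₀ = 1/√(LC) = 1/√(0.0034 × 9.49e-10) = 556700 rad/s
f₀ = ω₀/(2π) = 88.60 kHz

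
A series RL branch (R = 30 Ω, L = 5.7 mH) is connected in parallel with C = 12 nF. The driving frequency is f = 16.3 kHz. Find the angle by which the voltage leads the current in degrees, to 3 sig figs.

79.6°

ω = 2πf = 102400 rad/s
X_L = ωL = 584 Ω
X_C = 1/(ωC) = 814 Ω
Branch 1 (R+jX_L): Z₁ = 30.0 + j584 Ω, |Z₁| = 585 Ω
Branch 2 (−jX_C): Z₂ = −j814 Ω
Parallel: Z = Z₁Z₂/(Z₁+Z₂), |Z| = 2050 Ω, ∠Z = 79.6°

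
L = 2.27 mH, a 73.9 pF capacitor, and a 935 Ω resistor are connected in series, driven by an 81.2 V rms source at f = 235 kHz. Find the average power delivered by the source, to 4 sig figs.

177.9 mW

ω = 2πf = 1.477e+06 rad/s
X_L = ωL = 3352 Ω
X_C = 1/(ωC) = 9164 Ω
Net reactance X = X_L − X_C = -5813 Ω
Z = 935.0 − j5813 Ω
|Z| = √(935.0² + 5813²) = 5887 Ω
∠Z = arctan(-5813/935.0) = -80.86°
I = V/|Z| = 13.79 mA
P = VI cos φ = 81.2 × 0.01379 × cos(-80.86°) = 177.9 mW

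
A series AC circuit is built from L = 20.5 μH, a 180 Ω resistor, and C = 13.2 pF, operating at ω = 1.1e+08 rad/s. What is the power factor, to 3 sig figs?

0.114

X_L = ωL = 2260 Ω
X_C = 1/(ωC) = 689 Ω
Net reactance X = X_L − X_C = 1570 Ω
Z = 180 + j1570 Ω
|Z| = √(180² + 1570²) = 1580 Ω
∠Z = arctan(1570/180) = 83.4°
cos φ = cos(83.4°) = 0.114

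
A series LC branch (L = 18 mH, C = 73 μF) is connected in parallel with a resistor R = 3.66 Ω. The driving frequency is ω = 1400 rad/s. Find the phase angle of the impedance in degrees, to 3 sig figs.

X_L = ωL = 25.2 Ω
X_C = 1/(ωC) = 9.78 Ω
Branch 1: Z₁ = R = 3.66 Ω
Branch 2 (series LC): Z₂ = j(X_L − X_C) = j15.4 Ω
Parallel: Z = Z₁Z₂/(Z₁+Z₂), |Z| = 3.56 Ω, ∠Z = 13.4°

13.4°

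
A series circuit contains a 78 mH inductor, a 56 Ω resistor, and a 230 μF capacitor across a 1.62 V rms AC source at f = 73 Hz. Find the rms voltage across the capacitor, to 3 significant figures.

0.248 V

ω = 2πf = 458.7 rad/s
X_L = ωL = 35.8 Ω
X_C = 1/(ωC) = 9.48 Ω
Net reactance X = X_L − X_C = 26.3 Ω
Z = 56.0 + j26.3 Ω
|Z| = √(56.0² + 26.3²) = 61.9 Ω
I = V/|Z| = 26.2 mA
V_C = I·|Z_C| = 0.0262 × 9.48 = 0.248 V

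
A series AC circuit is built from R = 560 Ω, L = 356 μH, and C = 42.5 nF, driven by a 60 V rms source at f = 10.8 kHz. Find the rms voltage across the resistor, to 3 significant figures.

52.0 V

ω = 2πf = 67860 rad/s
X_L = ωL = 24.2 Ω
X_C = 1/(ωC) = 347 Ω
Net reactance X = X_L − X_C = -323 Ω
Z = 560 − j323 Ω
|Z| = √(560² + 323²) = 646 Ω
I = V/|Z| = 92.8 mA
V_R = I·|Z_R| = 0.0928 × 560 = 52.0 V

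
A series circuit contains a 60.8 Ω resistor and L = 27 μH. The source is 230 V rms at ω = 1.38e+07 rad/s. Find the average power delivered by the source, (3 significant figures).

22.6 W

X_L = ωL = 373 Ω
Z = 60.8 + j373 Ω
|Z| = √(60.8² + 373²) = 378 Ω
∠Z = arctan(373/60.8) = 80.7°
I = V/|Z| = 609 mA
P = VI cos φ = 230 × 0.609 × cos(80.7°) = 22.6 W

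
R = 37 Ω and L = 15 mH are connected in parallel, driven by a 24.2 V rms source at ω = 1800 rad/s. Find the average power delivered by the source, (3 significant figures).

X_L = ωL = 27.0 Ω
Parallel: admittances add. Y = 1/R + 1/(jωL)
Y = (0.0270 − j0.0370) S
|Y| = 0.0458 S → |Z| = 1/|Y| = 21.8 Ω, ∠Z = −∠Y = 53.9°
I = V/|Z| = 1.11 A
P = VI cos φ = 24.2 × 1.11 × cos(53.9°) = 15.8 W

15.8 W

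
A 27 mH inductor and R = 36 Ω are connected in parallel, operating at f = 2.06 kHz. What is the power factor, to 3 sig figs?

0.995

ω = 2πf = 12940 rad/s
X_L = ωL = 349 Ω
Parallel: admittances add. Y = 1/R + 1/(jωL)
Y = (0.0278 − j0.00286) S
|Y| = 0.0279 S → |Z| = 1/|Y| = 35.8 Ω, ∠Z = −∠Y = 5.88°
cos φ = cos(5.88°) = 0.995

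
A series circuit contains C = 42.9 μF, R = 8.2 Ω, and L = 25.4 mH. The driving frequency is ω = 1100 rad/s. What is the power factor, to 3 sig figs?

X_L = ωL = 27.9 Ω
X_C = 1/(ωC) = 21.2 Ω
Net reactance X = X_L − X_C = 6.75 Ω
Z = 8.20 + j6.75 Ω
|Z| = √(8.20² + 6.75²) = 10.6 Ω
∠Z = arctan(6.75/8.20) = 39.5°
cos φ = cos(39.5°) = 0.772

0.772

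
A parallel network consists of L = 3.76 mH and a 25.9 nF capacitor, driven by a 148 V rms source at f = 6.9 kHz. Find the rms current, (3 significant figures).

742 mA

ω = 2πf = 43350 rad/s
X_L = ωL = 163 Ω
X_C = 1/(ωC) = 891 Ω
Parallel: admittances add. Y = 1/(jωL) + jωC
Y = (0 − j0.00501) S
|Y| = 0.00501 S → |Z| = 1/|Y| = 200 Ω, ∠Z = −∠Y = 90.0°
I = V/|Z| = 148/200 = 742 mA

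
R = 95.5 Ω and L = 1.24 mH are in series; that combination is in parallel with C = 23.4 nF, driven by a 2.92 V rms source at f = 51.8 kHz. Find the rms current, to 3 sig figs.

15.5 mA

ω = 2πf = 325500 rad/s
X_L = ωL = 404 Ω
X_C = 1/(ωC) = 131 Ω
Branch 1 (R+jX_L): Z₁ = 95.5 + j404 Ω, |Z₁| = 415 Ω
Branch 2 (−jX_C): Z₂ = −j131 Ω
Parallel: Z = Z₁Z₂/(Z₁+Z₂), |Z| = 189 Ω, ∠Z = -84.0°
I = V/|Z| = 2.92/189 = 15.5 mA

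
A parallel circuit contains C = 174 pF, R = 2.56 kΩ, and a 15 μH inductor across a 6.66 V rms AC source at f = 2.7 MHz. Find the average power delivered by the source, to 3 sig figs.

ω = 2πf = 1.696e+07 rad/s
X_L = ωL = 254 Ω
X_C = 1/(ωC) = 339 Ω
Parallel: admittances add. Y = 1/R + 1/(jωL) + jωC
Y = (0.000391 − j0.000978) S
|Y| = 0.00105 S → |Z| = 1/|Y| = 950 Ω, ∠Z = −∠Y = 68.2°
I = V/|Z| = 7.01 mA
P = VI cos φ = 6.66 × 0.00701 × cos(68.2°) = 17.3 mW

17.3 mW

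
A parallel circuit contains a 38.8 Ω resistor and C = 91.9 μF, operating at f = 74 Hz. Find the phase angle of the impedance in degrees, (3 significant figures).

-58.9°

ω = 2πf = 465.0 rad/s
X_C = 1/(ωC) = 23.4 Ω
Parallel: admittances add. Y = 1/R + jωC
Y = (0.0258 + j0.0427) S
|Y| = 0.0499 S → |Z| = 1/|Y| = 20.0 Ω, ∠Z = −∠Y = -58.9°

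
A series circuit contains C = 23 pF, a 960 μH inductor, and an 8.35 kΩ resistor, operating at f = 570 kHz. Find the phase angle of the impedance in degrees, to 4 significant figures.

-46.18°

ω = 2πf = 3.581e+06 rad/s
X_L = ωL = 3438 Ω
X_C = 1/(ωC) = 12140 Ω
Net reactance X = X_L − X_C = -8702 Ω
Z = 8350 − j8702 Ω
|Z| = √(8350² + 8702²) = 12060 Ω
∠Z = arctan(-8702/8350) = -46.18°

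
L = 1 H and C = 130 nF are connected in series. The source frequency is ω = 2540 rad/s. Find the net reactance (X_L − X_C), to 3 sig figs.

-488 Ω

X_L = ωL = 2540 Ω
X_C = 1/(ωC) = 3030 Ω
X = 2540 − 3030 = -488 Ω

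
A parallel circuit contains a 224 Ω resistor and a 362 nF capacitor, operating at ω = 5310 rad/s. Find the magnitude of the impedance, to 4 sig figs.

X_C = 1/(ωC) = 520.2 Ω
Parallel: admittances add. Y = 1/R + jωC
Y = (0.004464 + j0.001922) S
|Y| = 0.004861 S → |Z| = 1/|Y| = 205.7 Ω, ∠Z = −∠Y = -23.30°

205.7 Ω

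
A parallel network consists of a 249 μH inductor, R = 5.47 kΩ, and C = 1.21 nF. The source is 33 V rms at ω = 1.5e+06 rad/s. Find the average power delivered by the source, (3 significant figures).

X_L = ωL = 373 Ω
X_C = 1/(ωC) = 551 Ω
Parallel: admittances add. Y = 1/R + 1/(jωL) + jωC
Y = (0.000183 − j0.000862) S
|Y| = 0.000882 S → |Z| = 1/|Y| = 1130 Ω, ∠Z = −∠Y = 78.0°
I = V/|Z| = 29.1 mA
P = VI cos φ = 33 × 0.0291 × cos(78.0°) = 199 mW

199 mW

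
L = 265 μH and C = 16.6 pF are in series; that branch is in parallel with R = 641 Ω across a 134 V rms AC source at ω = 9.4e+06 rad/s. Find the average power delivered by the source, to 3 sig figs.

X_L = ωL = 2490 Ω
X_C = 1/(ωC) = 6410 Ω
Branch 1: Z₁ = R = 641 Ω
Branch 2 (series LC): Z₂ = j(X_L − X_C) = −j3920 Ω
Parallel: Z = Z₁Z₂/(Z₁+Z₂), |Z| = 633 Ω, ∠Z = -9.29°
I = V/|Z| = 212 mA
P = VI cos φ = 134 × 0.212 × cos(-9.29°) = 28.0 W

28.0 W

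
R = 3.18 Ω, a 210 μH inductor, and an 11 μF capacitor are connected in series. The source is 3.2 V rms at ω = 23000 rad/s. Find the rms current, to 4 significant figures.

970.0 mA

X_L = ωL = 4.830 Ω
X_C = 1/(ωC) = 3.953 Ω
Net reactance X = X_L − X_C = 0.8774 Ω
Z = 3.180 + j0.8774 Ω
|Z| = √(3.180² + 0.8774²) = 3.299 Ω
I = V/|Z| = 3.2/3.299 = 970.0 mA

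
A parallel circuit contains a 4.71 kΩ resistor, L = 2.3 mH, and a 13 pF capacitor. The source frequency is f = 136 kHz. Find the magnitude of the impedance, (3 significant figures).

1850 Ω

ω = 2πf = 854500 rad/s
X_L = ωL = 1970 Ω
X_C = 1/(ωC) = 90000 Ω
Parallel: admittances add. Y = 1/R + 1/(jωL) + jωC
Y = (0.000212 − j0.000498) S
|Y| = 0.000541 S → |Z| = 1/|Y| = 1850 Ω, ∠Z = −∠Y = 66.9°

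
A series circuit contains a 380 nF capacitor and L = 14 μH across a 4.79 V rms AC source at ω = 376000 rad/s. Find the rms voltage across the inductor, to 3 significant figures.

14.5 V

X_L = ωL = 5.26 Ω
X_C = 1/(ωC) = 7.00 Ω
Net reactance X = X_L − X_C = -1.73 Ω
Z = − j1.73 Ω
|Z| = √(0² + 1.73²) = 1.73 Ω
I = V/|Z| = 2.76 A
V_L = I·|Z_L| = 2.76 × 5.26 = 14.5 V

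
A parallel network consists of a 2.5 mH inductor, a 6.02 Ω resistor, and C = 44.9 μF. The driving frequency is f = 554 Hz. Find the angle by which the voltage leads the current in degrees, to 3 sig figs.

-14.0°

ω = 2πf = 3481 rad/s
X_L = ωL = 8.70 Ω
X_C = 1/(ωC) = 6.40 Ω
Parallel: admittances add. Y = 1/R + 1/(jωL) + jωC
Y = (0.166 + j0.0414) S
|Y| = 0.171 S → |Z| = 1/|Y| = 5.84 Ω, ∠Z = −∠Y = -14.0°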